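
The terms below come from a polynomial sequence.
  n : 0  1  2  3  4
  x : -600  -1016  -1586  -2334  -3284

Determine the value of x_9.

D1: -416  -570  -748  -950
D2: -154  -178  -202
D3: -24  -24
Third differences constant at -24.
-202 − 24 = -226;  -950 − 226 = -1176;  -3284 − 1176 = -4460
-226 − 24 = -250;  -1176 − 250 = -1426;  -4460 − 1426 = -5886
-250 − 24 = -274;  -1426 − 274 = -1700;  -5886 − 1700 = -7586
-274 − 24 = -298;  -1700 − 298 = -1998;  -7586 − 1998 = -9584
-298 − 24 = -322;  -1998 − 322 = -2320;  -9584 − 2320 = -11904

-11904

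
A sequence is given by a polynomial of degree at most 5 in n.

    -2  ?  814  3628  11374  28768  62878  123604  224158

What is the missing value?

Using the last 7 terms:
Δ: 2814, 7746, 17394, 34110, 60726, 100554
Δ²: 4932, 9648, 16716, 26616, 39828
Δ³: 4716, 7068, 9900, 13212
Δ⁴: 2352, 2832, 3312
Δ⁵: 480, 480
Constant fifth difference = 480.
Extend backward: 2352 − 480 = 1872;  4716 − 1872 = 2844;  4932 − 2844 = 2088;  2814 − 2088 = 726;  814 − 726 = 88

88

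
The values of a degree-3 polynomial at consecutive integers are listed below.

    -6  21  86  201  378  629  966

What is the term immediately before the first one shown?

-7

First differences: 27  65  115  177  251  337
Second differences: 38  50  62  74  86
Third differences: 12  12  12  12
The third differences are constant at 12.
Work back: 38 − 12 = 26;  27 − 26 = 1;  -6 − 1 = -7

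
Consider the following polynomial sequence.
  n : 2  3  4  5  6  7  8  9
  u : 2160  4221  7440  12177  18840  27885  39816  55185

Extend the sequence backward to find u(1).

D1: 2061, 3219, 4737, 6663, 9045, 11931, 15369
D2: 1158, 1518, 1926, 2382, 2886, 3438
D3: 360, 408, 456, 504, 552
D4: 48, 48, 48, 48
The fourth differences are constant at 48.
Work back: 360 − 48 = 312;  1158 − 312 = 846;  2061 − 846 = 1215;  2160 − 1215 = 945

945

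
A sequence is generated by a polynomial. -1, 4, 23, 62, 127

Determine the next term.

224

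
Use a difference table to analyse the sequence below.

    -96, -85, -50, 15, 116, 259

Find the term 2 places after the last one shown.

695

First differences: 11, 35, 65, 101, 143
Second differences: 24, 30, 36, 42
Third differences: 6, 6, 6
The third differences are constant (6).
42 + 6 = 48;  143 + 48 = 191;  259 + 191 = 450
48 + 6 = 54;  191 + 54 = 245;  450 + 245 = 695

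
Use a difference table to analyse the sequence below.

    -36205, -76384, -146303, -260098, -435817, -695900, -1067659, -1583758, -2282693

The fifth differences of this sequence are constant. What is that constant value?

-480

Δ: -40179, -69919, -113795, -175719, -260083, -371759, -516099, -698935
Δ²: -29740, -43876, -61924, -84364, -111676, -144340, -182836
Δ³: -14136, -18048, -22440, -27312, -32664, -38496
Δ⁴: -3912, -4392, -4872, -5352, -5832
Δ⁵: -480, -480, -480, -480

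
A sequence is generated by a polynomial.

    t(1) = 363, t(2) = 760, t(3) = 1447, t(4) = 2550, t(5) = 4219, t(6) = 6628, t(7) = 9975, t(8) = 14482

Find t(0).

154

Δ: 397  687  1103  1669  2409  3347  4507
Δ²: 290  416  566  740  938  1160
Δ³: 126  150  174  198  222
Δ⁴: 24  24  24  24
The fourth differences are constant at 24.
Work back: 126 − 24 = 102;  290 − 102 = 188;  397 − 188 = 209;  363 − 209 = 154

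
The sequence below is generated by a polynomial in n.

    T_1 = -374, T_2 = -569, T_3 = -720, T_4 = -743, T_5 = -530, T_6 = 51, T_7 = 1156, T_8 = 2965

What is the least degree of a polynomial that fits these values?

4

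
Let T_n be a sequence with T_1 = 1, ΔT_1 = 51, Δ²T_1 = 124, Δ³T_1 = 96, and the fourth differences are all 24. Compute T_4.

Build the table forward from the leading diagonal:
Fourth differences: 24  24  24  24
Third differences: 96  120  144  168
Second differences: 124  220  340  484
First differences: 51  175  395  735
T: 1  52  227  622

622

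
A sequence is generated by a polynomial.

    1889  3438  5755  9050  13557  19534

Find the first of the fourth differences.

First differences: 1549, 2317, 3295, 4507, 5977
Second differences: 768, 978, 1212, 1470
Third differences: 210, 234, 258
Fourth differences: 24, 24

24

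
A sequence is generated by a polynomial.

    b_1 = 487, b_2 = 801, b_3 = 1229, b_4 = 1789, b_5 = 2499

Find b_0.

269

First differences: 314, 428, 560, 710
Second differences: 114, 132, 150
Third differences: 18, 18
The third differences are constant at 18.
Work back: 114 − 18 = 96;  314 − 96 = 218;  487 − 218 = 269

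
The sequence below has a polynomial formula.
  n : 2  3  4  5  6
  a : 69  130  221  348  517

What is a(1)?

61  91  127  169
30  36  42
6  6
The third differences are constant at 6.
Work back: 30 − 6 = 24;  61 − 24 = 37;  69 − 37 = 32

32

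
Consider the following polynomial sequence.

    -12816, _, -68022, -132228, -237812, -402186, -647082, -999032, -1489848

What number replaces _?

Using the last 7 terms:
Δ: -64206  -105584  -164374  -244896  -351950  -490816
Δ²: -41378  -58790  -80522  -107054  -138866
Δ³: -17412  -21732  -26532  -31812
Δ⁴: -4320  -4800  -5280
Δ⁵: -480  -480
Constant fifth difference = -480.
Extend backward: -4320 + 480 = -3840;  -17412 + 3840 = -13572;  -41378 + 13572 = -27806;  -64206 + 27806 = -36400;  -68022 + 36400 = -31622

-31622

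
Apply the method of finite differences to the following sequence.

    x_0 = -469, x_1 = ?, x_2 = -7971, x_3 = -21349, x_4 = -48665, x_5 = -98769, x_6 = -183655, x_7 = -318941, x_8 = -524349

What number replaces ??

Using the last 7 terms:
D1: -13378  -27316  -50104  -84886  -135286  -205408
D2: -13938  -22788  -34782  -50400  -70122
D3: -8850  -11994  -15618  -19722
D4: -3144  -3624  -4104
D5: -480  -480
Constant fifth difference = -480.
Extend backward: -3144 + 480 = -2664;  -8850 + 2664 = -6186;  -13938 + 6186 = -7752;  -13378 + 7752 = -5626;  -7971 + 5626 = -2345

-2345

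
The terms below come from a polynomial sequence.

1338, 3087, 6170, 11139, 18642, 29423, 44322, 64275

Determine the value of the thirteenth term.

D1: 1749 , 3083 , 4969 , 7503 , 10781 , 14899 , 19953
D2: 1334 , 1886 , 2534 , 3278 , 4118 , 5054
D3: 552 , 648 , 744 , 840 , 936
D4: 96 , 96 , 96 , 96
The fourth differences are constant (96).
936 + 96 = 1032;  5054 + 1032 = 6086;  19953 + 6086 = 26039;  64275 + 26039 = 90314
1032 + 96 = 1128;  6086 + 1128 = 7214;  26039 + 7214 = 33253;  90314 + 33253 = 123567
1128 + 96 = 1224;  7214 + 1224 = 8438;  33253 + 8438 = 41691;  123567 + 41691 = 165258
1224 + 96 = 1320;  8438 + 1320 = 9758;  41691 + 9758 = 51449;  165258 + 51449 = 216707
1320 + 96 = 1416;  9758 + 1416 = 11174;  51449 + 11174 = 62623;  216707 + 62623 = 279330

279330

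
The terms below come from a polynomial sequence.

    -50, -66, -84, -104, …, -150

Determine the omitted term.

Using the first 4 terms:
First differences: -16, -18, -20
Second differences: -2, -2
Constant second difference = -2.
Extend forward: -20 − 2 = -22;  -104 − 22 = -126

-126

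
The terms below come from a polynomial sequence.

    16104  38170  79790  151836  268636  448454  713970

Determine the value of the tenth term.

2327826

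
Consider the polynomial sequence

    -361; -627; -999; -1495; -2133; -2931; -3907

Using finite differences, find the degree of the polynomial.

First differences: -266, -372, -496, -638, -798, -976
Second differences: -106, -124, -142, -160, -178
Third differences: -18, -18, -18, -18
The third differences are constant, so the polynomial has degree 3.

3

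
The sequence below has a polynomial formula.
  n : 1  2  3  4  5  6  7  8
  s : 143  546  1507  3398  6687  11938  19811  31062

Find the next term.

Δ: 403, 961, 1891, 3289, 5251, 7873, 11251
Δ²: 558, 930, 1398, 1962, 2622, 3378
Δ³: 372, 468, 564, 660, 756
Δ⁴: 96, 96, 96, 96
Fourth differences constant at 96.
756 + 96 = 852;  3378 + 852 = 4230;  11251 + 4230 = 15481;  31062 + 15481 = 46543

46543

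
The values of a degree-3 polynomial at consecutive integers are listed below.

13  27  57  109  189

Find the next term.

303

Δ: 14, 30, 52, 80
Δ²: 16, 22, 28
Δ³: 6, 6
The third differences are constant (6).
28 + 6 = 34;  80 + 34 = 114;  189 + 114 = 303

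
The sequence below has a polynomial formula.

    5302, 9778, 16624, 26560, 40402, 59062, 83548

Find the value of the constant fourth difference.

D1: 4476, 6846, 9936, 13842, 18660, 24486
D2: 2370, 3090, 3906, 4818, 5826
D3: 720, 816, 912, 1008
D4: 96, 96, 96

96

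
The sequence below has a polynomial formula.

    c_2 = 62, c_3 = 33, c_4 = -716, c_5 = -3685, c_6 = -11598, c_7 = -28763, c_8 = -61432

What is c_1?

Δ: -29  -749  -2969  -7913  -17165  -32669
Δ²: -720  -2220  -4944  -9252  -15504
Δ³: -1500  -2724  -4308  -6252
Δ⁴: -1224  -1584  -1944
Δ⁵: -360  -360
The fifth differences are constant at -360.
Work back: -1224 + 360 = -864;  -1500 + 864 = -636;  -720 + 636 = -84;  -29 + 84 = 55;  62 − 55 = 7

7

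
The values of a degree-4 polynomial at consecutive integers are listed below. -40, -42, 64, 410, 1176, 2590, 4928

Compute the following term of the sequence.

8514

-2 , 106 , 346 , 766 , 1414 , 2338
108 , 240 , 420 , 648 , 924
132 , 180 , 228 , 276
48 , 48 , 48
Fourth differences constant at 48.
276 + 48 = 324;  924 + 324 = 1248;  2338 + 1248 = 3586;  4928 + 3586 = 8514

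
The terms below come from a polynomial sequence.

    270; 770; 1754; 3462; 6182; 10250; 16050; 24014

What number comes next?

First differences: 500  984  1708  2720  4068  5800  7964
Second differences: 484  724  1012  1348  1732  2164
Third differences: 240  288  336  384  432
Fourth differences: 48  48  48  48
Fourth differences constant at 48.
432 + 48 = 480;  2164 + 480 = 2644;  7964 + 2644 = 10608;  24014 + 10608 = 34622

34622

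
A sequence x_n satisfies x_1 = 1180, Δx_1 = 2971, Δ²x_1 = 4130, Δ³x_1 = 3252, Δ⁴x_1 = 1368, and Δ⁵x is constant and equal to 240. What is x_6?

96935

Build the table forward from the leading diagonal:
D5: 240  240  240  240  240  240
D4: 1368  1608  1848  2088  2328  2568
D3: 3252  4620  6228  8076  10164  12492
D2: 4130  7382  12002  18230  26306  36470
D1: 2971  7101  14483  26485  44715  71021
x: 1180  4151  11252  25735  52220  96935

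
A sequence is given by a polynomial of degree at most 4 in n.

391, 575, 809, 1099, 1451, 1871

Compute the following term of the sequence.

2365

Δ: 184, 234, 290, 352, 420
Δ²: 50, 56, 62, 68
Δ³: 6, 6, 6
Constant third difference = 6, so extend:
68 + 6 = 74;  420 + 74 = 494;  1871 + 494 = 2365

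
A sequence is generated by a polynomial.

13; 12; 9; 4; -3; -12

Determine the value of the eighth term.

-36

Δ: -1 , -3 , -5 , -7 , -9
Δ²: -2 , -2 , -2 , -2
Constant second difference = -2, so extend:
-9 − 2 = -11;  -12 − 11 = -23
-11 − 2 = -13;  -23 − 13 = -36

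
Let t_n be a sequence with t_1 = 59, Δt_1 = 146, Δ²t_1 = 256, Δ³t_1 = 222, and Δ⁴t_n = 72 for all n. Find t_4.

1487

Build the table forward from the leading diagonal:
Δ⁴: 72, 72, 72, 72
Δ³: 222, 294, 366, 438
Δ²: 256, 478, 772, 1138
Δ: 146, 402, 880, 1652
t: 59, 205, 607, 1487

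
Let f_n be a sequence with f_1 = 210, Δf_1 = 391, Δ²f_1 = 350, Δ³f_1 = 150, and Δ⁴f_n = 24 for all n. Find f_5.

Build the table forward from the leading diagonal:
Δ⁴: 24, 24, 24, 24, 24
Δ³: 150, 174, 198, 222, 246
Δ²: 350, 500, 674, 872, 1094
Δ: 391, 741, 1241, 1915, 2787
f: 210, 601, 1342, 2583, 4498

4498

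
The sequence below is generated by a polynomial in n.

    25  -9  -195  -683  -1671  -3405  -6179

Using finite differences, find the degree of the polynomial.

4

-34, -186, -488, -988, -1734, -2774
-152, -302, -500, -746, -1040
-150, -198, -246, -294
-48, -48, -48
The fourth differences are constant, so the polynomial has degree 4.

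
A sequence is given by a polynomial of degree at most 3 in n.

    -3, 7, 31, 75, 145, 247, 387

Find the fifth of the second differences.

38

Δ: 10, 24, 44, 70, 102, 140
Δ²: 14, 20, 26, 32, 38
Δ³: 6, 6, 6, 6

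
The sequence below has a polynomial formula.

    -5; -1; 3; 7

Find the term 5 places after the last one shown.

27

4 , 4 , 4
Constant first difference = 4, so extend:
7 + 4 = 11
11 + 4 = 15
15 + 4 = 19
19 + 4 = 23
23 + 4 = 27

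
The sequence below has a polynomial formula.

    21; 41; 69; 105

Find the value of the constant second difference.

8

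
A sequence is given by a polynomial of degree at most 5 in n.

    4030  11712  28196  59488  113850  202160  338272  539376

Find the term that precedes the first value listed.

1040

First differences: 7682  16484  31292  54362  88310  136112  201104
Second differences: 8802  14808  23070  33948  47802  64992
Third differences: 6006  8262  10878  13854  17190
Fourth differences: 2256  2616  2976  3336
Fifth differences: 360  360  360
The fifth differences are constant at 360.
Work back: 2256 − 360 = 1896;  6006 − 1896 = 4110;  8802 − 4110 = 4692;  7682 − 4692 = 2990;  4030 − 2990 = 1040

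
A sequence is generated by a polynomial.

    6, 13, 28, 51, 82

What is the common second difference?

D1: 7, 15, 23, 31
D2: 8, 8, 8

8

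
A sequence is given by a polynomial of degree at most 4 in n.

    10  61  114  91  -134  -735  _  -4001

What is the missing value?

-1934

Using the first 6 terms:
D1: 51  53  -23  -225  -601
D2: 2  -76  -202  -376
D3: -78  -126  -174
D4: -48  -48
Constant fourth difference = -48.
Extend forward: -174 − 48 = -222;  -376 − 222 = -598;  -601 − 598 = -1199;  -735 − 1199 = -1934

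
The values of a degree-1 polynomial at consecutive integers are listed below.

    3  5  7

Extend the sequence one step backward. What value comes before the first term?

First differences: 2  2
The first differences are constant at 2.
Work back: 3 − 2 = 1

1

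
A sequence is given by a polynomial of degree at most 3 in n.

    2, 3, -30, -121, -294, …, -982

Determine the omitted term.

-573

Using the first 5 terms:
Δ: 1  -33  -91  -173
Δ²: -34  -58  -82
Δ³: -24  -24
Constant third difference = -24.
Extend forward: -82 − 24 = -106;  -173 − 106 = -279;  -294 − 279 = -573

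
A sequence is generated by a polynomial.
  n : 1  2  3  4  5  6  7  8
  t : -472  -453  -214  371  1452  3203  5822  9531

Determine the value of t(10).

19, 239, 585, 1081, 1751, 2619, 3709
220, 346, 496, 670, 868, 1090
126, 150, 174, 198, 222
24, 24, 24, 24
The fourth differences are constant (24).
222 + 24 = 246;  1090 + 246 = 1336;  3709 + 1336 = 5045;  9531 + 5045 = 14576
246 + 24 = 270;  1336 + 270 = 1606;  5045 + 1606 = 6651;  14576 + 6651 = 21227

21227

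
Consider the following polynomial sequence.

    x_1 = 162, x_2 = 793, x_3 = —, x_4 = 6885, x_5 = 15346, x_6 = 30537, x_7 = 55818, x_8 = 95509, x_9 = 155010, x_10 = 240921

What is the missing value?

Using the last 7 terms:
Δ: 8461  15191  25281  39691  59501  85911
Δ²: 6730  10090  14410  19810  26410
Δ³: 3360  4320  5400  6600
Δ⁴: 960  1080  1200
Δ⁵: 120  120
Constant fifth difference = 120.
Extend backward: 960 − 120 = 840;  3360 − 840 = 2520;  6730 − 2520 = 4210;  8461 − 4210 = 4251;  6885 − 4251 = 2634

2634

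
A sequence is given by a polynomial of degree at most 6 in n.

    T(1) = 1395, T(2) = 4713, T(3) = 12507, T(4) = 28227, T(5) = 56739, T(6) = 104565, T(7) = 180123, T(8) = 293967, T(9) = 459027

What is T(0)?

279

D1: 3318  7794  15720  28512  47826  75558  113844  165060
D2: 4476  7926  12792  19314  27732  38286  51216
D3: 3450  4866  6522  8418  10554  12930
D4: 1416  1656  1896  2136  2376
D5: 240  240  240  240
The fifth differences are constant at 240.
Work back: 1416 − 240 = 1176;  3450 − 1176 = 2274;  4476 − 2274 = 2202;  3318 − 2202 = 1116;  1395 − 1116 = 279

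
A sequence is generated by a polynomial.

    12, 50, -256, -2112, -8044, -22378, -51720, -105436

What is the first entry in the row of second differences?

-344

Δ: 38, -306, -1856, -5932, -14334, -29342, -53716
Δ²: -344, -1550, -4076, -8402, -15008, -24374
Δ³: -1206, -2526, -4326, -6606, -9366
Δ⁴: -1320, -1800, -2280, -2760
Δ⁵: -480, -480, -480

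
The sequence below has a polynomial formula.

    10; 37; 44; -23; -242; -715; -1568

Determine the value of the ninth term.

Δ: 27  7  -67  -219  -473  -853
Δ²: -20  -74  -152  -254  -380
Δ³: -54  -78  -102  -126
Δ⁴: -24  -24  -24
The fourth differences are constant (-24).
-126 − 24 = -150;  -380 − 150 = -530;  -853 − 530 = -1383;  -1568 − 1383 = -2951
-150 − 24 = -174;  -530 − 174 = -704;  -1383 − 704 = -2087;  -2951 − 2087 = -5038

-5038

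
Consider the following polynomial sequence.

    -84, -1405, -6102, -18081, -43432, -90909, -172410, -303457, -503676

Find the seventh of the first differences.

-131047

D1: -1321, -4697, -11979, -25351, -47477, -81501, -131047, -200219
D2: -3376, -7282, -13372, -22126, -34024, -49546, -69172
D3: -3906, -6090, -8754, -11898, -15522, -19626
D4: -2184, -2664, -3144, -3624, -4104
D5: -480, -480, -480, -480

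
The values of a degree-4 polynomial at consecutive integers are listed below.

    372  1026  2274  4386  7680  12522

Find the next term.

19326

D1: 654, 1248, 2112, 3294, 4842
D2: 594, 864, 1182, 1548
D3: 270, 318, 366
D4: 48, 48
Fourth differences constant at 48.
366 + 48 = 414;  1548 + 414 = 1962;  4842 + 1962 = 6804;  12522 + 6804 = 19326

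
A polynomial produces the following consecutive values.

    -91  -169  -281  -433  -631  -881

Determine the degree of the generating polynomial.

3

D1: -78, -112, -152, -198, -250
D2: -34, -40, -46, -52
D3: -6, -6, -6
The third differences are constant, so the polynomial has degree 3.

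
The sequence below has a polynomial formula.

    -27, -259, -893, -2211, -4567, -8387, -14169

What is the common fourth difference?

-72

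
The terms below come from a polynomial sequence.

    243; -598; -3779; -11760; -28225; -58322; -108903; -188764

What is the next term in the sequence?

-841, -3181, -7981, -16465, -30097, -50581, -79861
-2340, -4800, -8484, -13632, -20484, -29280
-2460, -3684, -5148, -6852, -8796
-1224, -1464, -1704, -1944
-240, -240, -240
Constant fifth difference = -240, so extend:
-1944 − 240 = -2184;  -8796 − 2184 = -10980;  -29280 − 10980 = -40260;  -79861 − 40260 = -120121;  -188764 − 120121 = -308885

-308885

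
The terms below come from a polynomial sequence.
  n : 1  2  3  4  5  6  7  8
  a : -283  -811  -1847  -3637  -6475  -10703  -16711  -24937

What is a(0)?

First differences: -528, -1036, -1790, -2838, -4228, -6008, -8226
Second differences: -508, -754, -1048, -1390, -1780, -2218
Third differences: -246, -294, -342, -390, -438
Fourth differences: -48, -48, -48, -48
The fourth differences are constant at -48.
Work back: -246 + 48 = -198;  -508 + 198 = -310;  -528 + 310 = -218;  -283 + 218 = -65

-65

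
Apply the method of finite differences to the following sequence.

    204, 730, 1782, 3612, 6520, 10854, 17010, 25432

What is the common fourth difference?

D1: 526, 1052, 1830, 2908, 4334, 6156, 8422
D2: 526, 778, 1078, 1426, 1822, 2266
D3: 252, 300, 348, 396, 444
D4: 48, 48, 48, 48

48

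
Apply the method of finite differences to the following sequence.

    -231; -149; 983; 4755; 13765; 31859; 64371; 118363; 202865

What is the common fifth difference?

240

First differences: 82, 1132, 3772, 9010, 18094, 32512, 53992, 84502
Second differences: 1050, 2640, 5238, 9084, 14418, 21480, 30510
Third differences: 1590, 2598, 3846, 5334, 7062, 9030
Fourth differences: 1008, 1248, 1488, 1728, 1968
Fifth differences: 240, 240, 240, 240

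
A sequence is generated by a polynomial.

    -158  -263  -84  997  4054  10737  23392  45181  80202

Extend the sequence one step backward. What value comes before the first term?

D1: -105  179  1081  3057  6683  12655  21789  35021
D2: 284  902  1976  3626  5972  9134  13232
D3: 618  1074  1650  2346  3162  4098
D4: 456  576  696  816  936
D5: 120  120  120  120
The fifth differences are constant at 120.
Work back: 456 − 120 = 336;  618 − 336 = 282;  284 − 282 = 2;  -105 − 2 = -107;  -158 + 107 = -51

-51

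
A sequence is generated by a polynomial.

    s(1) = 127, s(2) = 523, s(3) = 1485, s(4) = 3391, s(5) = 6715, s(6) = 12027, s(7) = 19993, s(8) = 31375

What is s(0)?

15

D1: 396  962  1906  3324  5312  7966  11382
D2: 566  944  1418  1988  2654  3416
D3: 378  474  570  666  762
D4: 96  96  96  96
The fourth differences are constant at 96.
Work back: 378 − 96 = 282;  566 − 282 = 284;  396 − 284 = 112;  127 − 112 = 15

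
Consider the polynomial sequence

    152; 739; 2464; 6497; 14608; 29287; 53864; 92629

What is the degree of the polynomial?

5

587, 1725, 4033, 8111, 14679, 24577, 38765
1138, 2308, 4078, 6568, 9898, 14188
1170, 1770, 2490, 3330, 4290
600, 720, 840, 960
120, 120, 120
The fifth differences are constant, so the polynomial has degree 5.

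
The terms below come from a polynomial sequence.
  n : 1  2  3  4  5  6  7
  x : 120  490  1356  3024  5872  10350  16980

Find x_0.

12

First differences: 370  866  1668  2848  4478  6630
Second differences: 496  802  1180  1630  2152
Third differences: 306  378  450  522
Fourth differences: 72  72  72
The fourth differences are constant at 72.
Work back: 306 − 72 = 234;  496 − 234 = 262;  370 − 262 = 108;  120 − 108 = 12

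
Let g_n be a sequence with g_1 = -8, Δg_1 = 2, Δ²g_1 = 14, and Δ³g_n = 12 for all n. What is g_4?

Build the table forward from the leading diagonal:
Δ³: 12, 12, 12, 12
Δ²: 14, 26, 38, 50
Δ: 2, 16, 42, 80
g: -8, -6, 10, 52

52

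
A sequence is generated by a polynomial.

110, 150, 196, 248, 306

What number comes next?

40, 46, 52, 58
6, 6, 6
Second differences constant at 6.
58 + 6 = 64;  306 + 64 = 370

370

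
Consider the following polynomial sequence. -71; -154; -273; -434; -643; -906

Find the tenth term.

-2618

D1: -83, -119, -161, -209, -263
D2: -36, -42, -48, -54
D3: -6, -6, -6
The third differences are constant (-6).
-54 − 6 = -60;  -263 − 60 = -323;  -906 − 323 = -1229
-60 − 6 = -66;  -323 − 66 = -389;  -1229 − 389 = -1618
-66 − 6 = -72;  -389 − 72 = -461;  -1618 − 461 = -2079
-72 − 6 = -78;  -461 − 78 = -539;  -2079 − 539 = -2618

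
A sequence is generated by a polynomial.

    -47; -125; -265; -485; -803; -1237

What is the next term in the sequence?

-1805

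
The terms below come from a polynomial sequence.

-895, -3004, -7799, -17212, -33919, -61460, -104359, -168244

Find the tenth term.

-387724

Δ: -2109, -4795, -9413, -16707, -27541, -42899, -63885
Δ²: -2686, -4618, -7294, -10834, -15358, -20986
Δ³: -1932, -2676, -3540, -4524, -5628
Δ⁴: -744, -864, -984, -1104
Δ⁵: -120, -120, -120
Constant fifth difference = -120, so extend:
-1104 − 120 = -1224;  -5628 − 1224 = -6852;  -20986 − 6852 = -27838;  -63885 − 27838 = -91723;  -168244 − 91723 = -259967
-1224 − 120 = -1344;  -6852 − 1344 = -8196;  -27838 − 8196 = -36034;  -91723 − 36034 = -127757;  -259967 − 127757 = -387724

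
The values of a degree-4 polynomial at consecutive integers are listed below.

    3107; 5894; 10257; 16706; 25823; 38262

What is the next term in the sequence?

54749

First differences: 2787, 4363, 6449, 9117, 12439
Second differences: 1576, 2086, 2668, 3322
Third differences: 510, 582, 654
Fourth differences: 72, 72
The fourth differences are constant (72).
654 + 72 = 726;  3322 + 726 = 4048;  12439 + 4048 = 16487;  38262 + 16487 = 54749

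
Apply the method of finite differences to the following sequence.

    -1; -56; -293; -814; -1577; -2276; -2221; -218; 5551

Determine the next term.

Δ: -55  -237  -521  -763  -699  55  2003  5769
Δ²: -182  -284  -242  64  754  1948  3766
Δ³: -102  42  306  690  1194  1818
Δ⁴: 144  264  384  504  624
Δ⁵: 120  120  120  120
Fifth differences constant at 120.
624 + 120 = 744;  1818 + 744 = 2562;  3766 + 2562 = 6328;  5769 + 6328 = 12097;  5551 + 12097 = 17648

17648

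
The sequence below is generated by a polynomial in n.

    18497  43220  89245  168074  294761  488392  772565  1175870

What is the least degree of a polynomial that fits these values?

5

Δ: 24723, 46025, 78829, 126687, 193631, 284173, 403305
Δ²: 21302, 32804, 47858, 66944, 90542, 119132
Δ³: 11502, 15054, 19086, 23598, 28590
Δ⁴: 3552, 4032, 4512, 4992
Δ⁵: 480, 480, 480
The fifth differences are constant, so the polynomial has degree 5.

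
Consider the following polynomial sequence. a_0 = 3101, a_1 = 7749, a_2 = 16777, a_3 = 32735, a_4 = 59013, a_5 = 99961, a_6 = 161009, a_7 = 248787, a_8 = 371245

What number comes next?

4648, 9028, 15958, 26278, 40948, 61048, 87778, 122458
4380, 6930, 10320, 14670, 20100, 26730, 34680
2550, 3390, 4350, 5430, 6630, 7950
840, 960, 1080, 1200, 1320
120, 120, 120, 120
The fifth differences are constant (120).
1320 + 120 = 1440;  7950 + 1440 = 9390;  34680 + 9390 = 44070;  122458 + 44070 = 166528;  371245 + 166528 = 537773

537773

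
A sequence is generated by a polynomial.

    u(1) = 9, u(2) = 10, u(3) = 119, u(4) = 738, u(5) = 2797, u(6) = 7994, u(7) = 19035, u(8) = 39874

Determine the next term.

75953

First differences: 1 , 109 , 619 , 2059 , 5197 , 11041 , 20839
Second differences: 108 , 510 , 1440 , 3138 , 5844 , 9798
Third differences: 402 , 930 , 1698 , 2706 , 3954
Fourth differences: 528 , 768 , 1008 , 1248
Fifth differences: 240 , 240 , 240
Constant fifth difference = 240, so extend:
1248 + 240 = 1488;  3954 + 1488 = 5442;  9798 + 5442 = 15240;  20839 + 15240 = 36079;  39874 + 36079 = 75953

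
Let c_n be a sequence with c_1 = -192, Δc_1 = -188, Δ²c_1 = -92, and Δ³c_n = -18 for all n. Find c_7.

Build the table forward from the leading diagonal:
Third differences: -18  -18  -18  -18  -18  -18  -18
Second differences: -92  -110  -128  -146  -164  -182  -200
First differences: -188  -280  -390  -518  -664  -828  -1010
c: -192  -380  -660  -1050  -1568  -2232  -3060

-3060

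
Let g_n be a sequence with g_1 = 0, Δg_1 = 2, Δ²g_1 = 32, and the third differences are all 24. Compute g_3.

Build the table forward from the leading diagonal:
D3: 24  24  24
D2: 32  56  80
D1: 2  34  90
g: 0  2  36

36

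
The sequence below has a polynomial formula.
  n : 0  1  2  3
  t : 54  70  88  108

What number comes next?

Δ: 16  18  20
Δ²: 2  2
Constant second difference = 2, so extend:
20 + 2 = 22;  108 + 22 = 130

130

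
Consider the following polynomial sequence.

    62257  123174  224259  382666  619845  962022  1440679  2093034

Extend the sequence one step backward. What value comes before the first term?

28170

D1: 60917  101085  158407  237179  342177  478657  652355
D2: 40168  57322  78772  104998  136480  173698
D3: 17154  21450  26226  31482  37218
D4: 4296  4776  5256  5736
D5: 480  480  480
The fifth differences are constant at 480.
Work back: 4296 − 480 = 3816;  17154 − 3816 = 13338;  40168 − 13338 = 26830;  60917 − 26830 = 34087;  62257 − 34087 = 28170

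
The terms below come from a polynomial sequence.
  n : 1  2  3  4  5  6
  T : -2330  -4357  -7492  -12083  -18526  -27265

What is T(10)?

-95741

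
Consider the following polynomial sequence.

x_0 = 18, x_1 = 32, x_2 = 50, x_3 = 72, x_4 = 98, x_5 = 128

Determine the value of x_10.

338

D1: 14 , 18 , 22 , 26 , 30
D2: 4 , 4 , 4 , 4
The second differences are constant (4).
30 + 4 = 34;  128 + 34 = 162
34 + 4 = 38;  162 + 38 = 200
38 + 4 = 42;  200 + 42 = 242
42 + 4 = 46;  242 + 46 = 288
46 + 4 = 50;  288 + 50 = 338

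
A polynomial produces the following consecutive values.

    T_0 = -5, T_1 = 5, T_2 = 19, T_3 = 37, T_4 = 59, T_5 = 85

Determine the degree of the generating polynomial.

10, 14, 18, 22, 26
4, 4, 4, 4
The second differences are constant, so the polynomial has degree 2.

2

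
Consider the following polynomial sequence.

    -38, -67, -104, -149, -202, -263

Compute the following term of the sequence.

First differences: -29 , -37 , -45 , -53 , -61
Second differences: -8 , -8 , -8 , -8
Second differences constant at -8.
-61 − 8 = -69;  -263 − 69 = -332

-332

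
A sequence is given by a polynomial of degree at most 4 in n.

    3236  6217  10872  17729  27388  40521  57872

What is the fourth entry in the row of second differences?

3474

First differences: 2981, 4655, 6857, 9659, 13133, 17351
Second differences: 1674, 2202, 2802, 3474, 4218
Third differences: 528, 600, 672, 744
Fourth differences: 72, 72, 72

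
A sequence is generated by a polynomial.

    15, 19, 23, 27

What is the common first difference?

4

Δ: 4, 4, 4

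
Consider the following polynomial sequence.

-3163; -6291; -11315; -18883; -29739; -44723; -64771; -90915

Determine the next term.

-124283

First differences: -3128 , -5024 , -7568 , -10856 , -14984 , -20048 , -26144
Second differences: -1896 , -2544 , -3288 , -4128 , -5064 , -6096
Third differences: -648 , -744 , -840 , -936 , -1032
Fourth differences: -96 , -96 , -96 , -96
Fourth differences constant at -96.
-1032 − 96 = -1128;  -6096 − 1128 = -7224;  -26144 − 7224 = -33368;  -90915 − 33368 = -124283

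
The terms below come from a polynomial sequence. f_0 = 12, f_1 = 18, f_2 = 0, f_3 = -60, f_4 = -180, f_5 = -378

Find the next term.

-672

6 , -18 , -60 , -120 , -198
-24 , -42 , -60 , -78
-18 , -18 , -18
Constant third difference = -18, so extend:
-78 − 18 = -96;  -198 − 96 = -294;  -378 − 294 = -672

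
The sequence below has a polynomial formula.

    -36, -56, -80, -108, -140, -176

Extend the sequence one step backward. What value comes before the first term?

-20

-20, -24, -28, -32, -36
-4, -4, -4, -4
The second differences are constant at -4.
Work back: -20 + 4 = -16;  -36 + 16 = -20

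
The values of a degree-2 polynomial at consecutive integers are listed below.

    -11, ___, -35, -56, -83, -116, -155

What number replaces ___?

Using the last 5 terms:
-21, -27, -33, -39
-6, -6, -6
Constant second difference = -6.
Extend backward: -21 + 6 = -15;  -35 + 15 = -20

-20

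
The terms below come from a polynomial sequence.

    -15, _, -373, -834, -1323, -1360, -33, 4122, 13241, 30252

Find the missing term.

-108

Using the last 8 terms:
First differences: -461  -489  -37  1327  4155  9119  17011
Second differences: -28  452  1364  2828  4964  7892
Third differences: 480  912  1464  2136  2928
Fourth differences: 432  552  672  792
Fifth differences: 120  120  120
Constant fifth difference = 120.
Extend backward: 432 − 120 = 312;  480 − 312 = 168;  -28 − 168 = -196;  -461 + 196 = -265;  -373 + 265 = -108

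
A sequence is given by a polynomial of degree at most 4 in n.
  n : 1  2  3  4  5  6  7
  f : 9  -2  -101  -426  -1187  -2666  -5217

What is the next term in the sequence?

-9266

Δ: -11  -99  -325  -761  -1479  -2551
Δ²: -88  -226  -436  -718  -1072
Δ³: -138  -210  -282  -354
Δ⁴: -72  -72  -72
The fourth differences are constant (-72).
-354 − 72 = -426;  -1072 − 426 = -1498;  -2551 − 1498 = -4049;  -5217 − 4049 = -9266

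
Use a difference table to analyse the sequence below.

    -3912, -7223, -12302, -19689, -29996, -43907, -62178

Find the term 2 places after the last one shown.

D1: -3311, -5079, -7387, -10307, -13911, -18271
D2: -1768, -2308, -2920, -3604, -4360
D3: -540, -612, -684, -756
D4: -72, -72, -72
The fourth differences are constant (-72).
-756 − 72 = -828;  -4360 − 828 = -5188;  -18271 − 5188 = -23459;  -62178 − 23459 = -85637
-828 − 72 = -900;  -5188 − 900 = -6088;  -23459 − 6088 = -29547;  -85637 − 29547 = -115184

-115184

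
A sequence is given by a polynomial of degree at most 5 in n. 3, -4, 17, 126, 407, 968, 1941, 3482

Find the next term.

First differences: -7 , 21 , 109 , 281 , 561 , 973 , 1541
Second differences: 28 , 88 , 172 , 280 , 412 , 568
Third differences: 60 , 84 , 108 , 132 , 156
Fourth differences: 24 , 24 , 24 , 24
Fourth differences constant at 24.
156 + 24 = 180;  568 + 180 = 748;  1541 + 748 = 2289;  3482 + 2289 = 5771

5771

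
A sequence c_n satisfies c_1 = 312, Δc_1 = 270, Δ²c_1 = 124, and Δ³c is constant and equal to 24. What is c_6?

3142

Build the table forward from the leading diagonal:
Δ³: 24  24  24  24  24  24
Δ²: 124  148  172  196  220  244
Δ: 270  394  542  714  910  1130
c: 312  582  976  1518  2232  3142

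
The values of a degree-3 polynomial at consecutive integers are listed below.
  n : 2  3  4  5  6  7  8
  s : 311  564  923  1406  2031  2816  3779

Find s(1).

First differences: 253, 359, 483, 625, 785, 963
Second differences: 106, 124, 142, 160, 178
Third differences: 18, 18, 18, 18
The third differences are constant at 18.
Work back: 106 − 18 = 88;  253 − 88 = 165;  311 − 165 = 146

146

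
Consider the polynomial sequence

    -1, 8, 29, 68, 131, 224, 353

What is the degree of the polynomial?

3

Δ: 9, 21, 39, 63, 93, 129
Δ²: 12, 18, 24, 30, 36
Δ³: 6, 6, 6, 6
The third differences are constant, so the polynomial has degree 3.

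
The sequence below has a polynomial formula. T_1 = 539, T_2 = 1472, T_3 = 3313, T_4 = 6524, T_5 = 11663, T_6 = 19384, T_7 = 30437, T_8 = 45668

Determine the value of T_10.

92528

First differences: 933, 1841, 3211, 5139, 7721, 11053, 15231
Second differences: 908, 1370, 1928, 2582, 3332, 4178
Third differences: 462, 558, 654, 750, 846
Fourth differences: 96, 96, 96, 96
The fourth differences are constant (96).
846 + 96 = 942;  4178 + 942 = 5120;  15231 + 5120 = 20351;  45668 + 20351 = 66019
942 + 96 = 1038;  5120 + 1038 = 6158;  20351 + 6158 = 26509;  66019 + 26509 = 92528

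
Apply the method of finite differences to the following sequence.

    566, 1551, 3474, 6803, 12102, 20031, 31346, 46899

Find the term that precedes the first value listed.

Δ: 985  1923  3329  5299  7929  11315  15553
Δ²: 938  1406  1970  2630  3386  4238
Δ³: 468  564  660  756  852
Δ⁴: 96  96  96  96
The fourth differences are constant at 96.
Work back: 468 − 96 = 372;  938 − 372 = 566;  985 − 566 = 419;  566 − 419 = 147

147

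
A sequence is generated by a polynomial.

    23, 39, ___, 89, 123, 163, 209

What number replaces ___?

61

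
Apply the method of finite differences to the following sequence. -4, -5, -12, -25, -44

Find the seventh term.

-100

First differences: -1  -7  -13  -19
Second differences: -6  -6  -6
Second differences constant at -6.
-19 − 6 = -25;  -44 − 25 = -69
-25 − 6 = -31;  -69 − 31 = -100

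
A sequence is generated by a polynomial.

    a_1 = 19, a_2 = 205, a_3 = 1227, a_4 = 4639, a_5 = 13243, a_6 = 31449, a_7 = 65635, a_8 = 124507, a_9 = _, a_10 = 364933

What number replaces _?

219459

Using the first 8 terms:
186  1022  3412  8604  18206  34186  58872
836  2390  5192  9602  15980  24686
1554  2802  4410  6378  8706
1248  1608  1968  2328
360  360  360
Constant fifth difference = 360.
Extend forward: 2328 + 360 = 2688;  8706 + 2688 = 11394;  24686 + 11394 = 36080;  58872 + 36080 = 94952;  124507 + 94952 = 219459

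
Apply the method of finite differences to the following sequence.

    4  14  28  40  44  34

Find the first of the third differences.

Δ: 10, 14, 12, 4, -10
Δ²: 4, -2, -8, -14
Δ³: -6, -6, -6

-6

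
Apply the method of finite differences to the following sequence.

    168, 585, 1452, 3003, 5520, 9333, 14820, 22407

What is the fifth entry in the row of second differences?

D1: 417, 867, 1551, 2517, 3813, 5487, 7587
D2: 450, 684, 966, 1296, 1674, 2100
D3: 234, 282, 330, 378, 426
D4: 48, 48, 48, 48

1674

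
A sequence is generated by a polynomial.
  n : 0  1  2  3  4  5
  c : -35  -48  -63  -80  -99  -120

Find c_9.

-224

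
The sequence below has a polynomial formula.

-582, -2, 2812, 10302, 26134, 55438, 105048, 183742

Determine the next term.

302482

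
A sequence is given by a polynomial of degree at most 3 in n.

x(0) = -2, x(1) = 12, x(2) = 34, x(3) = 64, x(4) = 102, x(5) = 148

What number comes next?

D1: 14  22  30  38  46
D2: 8  8  8  8
Constant second difference = 8, so extend:
46 + 8 = 54;  148 + 54 = 202

202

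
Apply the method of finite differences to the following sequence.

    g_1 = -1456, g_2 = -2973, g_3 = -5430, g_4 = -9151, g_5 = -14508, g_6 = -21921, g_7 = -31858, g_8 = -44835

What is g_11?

-1517 , -2457 , -3721 , -5357 , -7413 , -9937 , -12977
-940 , -1264 , -1636 , -2056 , -2524 , -3040
-324 , -372 , -420 , -468 , -516
-48 , -48 , -48 , -48
Fourth differences constant at -48.
-516 − 48 = -564;  -3040 − 564 = -3604;  -12977 − 3604 = -16581;  -44835 − 16581 = -61416
-564 − 48 = -612;  -3604 − 612 = -4216;  -16581 − 4216 = -20797;  -61416 − 20797 = -82213
-612 − 48 = -660;  -4216 − 660 = -4876;  -20797 − 4876 = -25673;  -82213 − 25673 = -107886

-107886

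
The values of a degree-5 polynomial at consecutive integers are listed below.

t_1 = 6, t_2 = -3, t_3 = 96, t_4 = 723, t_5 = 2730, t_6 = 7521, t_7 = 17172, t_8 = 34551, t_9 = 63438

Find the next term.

108645

First differences: -9, 99, 627, 2007, 4791, 9651, 17379, 28887
Second differences: 108, 528, 1380, 2784, 4860, 7728, 11508
Third differences: 420, 852, 1404, 2076, 2868, 3780
Fourth differences: 432, 552, 672, 792, 912
Fifth differences: 120, 120, 120, 120
The fifth differences are constant (120).
912 + 120 = 1032;  3780 + 1032 = 4812;  11508 + 4812 = 16320;  28887 + 16320 = 45207;  63438 + 45207 = 108645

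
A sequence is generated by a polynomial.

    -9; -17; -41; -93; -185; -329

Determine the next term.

D1: -8  -24  -52  -92  -144
D2: -16  -28  -40  -52
D3: -12  -12  -12
The third differences are constant (-12).
-52 − 12 = -64;  -144 − 64 = -208;  -329 − 208 = -537

-537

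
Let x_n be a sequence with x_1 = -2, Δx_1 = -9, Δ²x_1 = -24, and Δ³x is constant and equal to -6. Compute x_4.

Build the table forward from the leading diagonal:
Δ³: -6, -6, -6, -6
Δ²: -24, -30, -36, -42
Δ: -9, -33, -63, -99
x: -2, -11, -44, -107

-107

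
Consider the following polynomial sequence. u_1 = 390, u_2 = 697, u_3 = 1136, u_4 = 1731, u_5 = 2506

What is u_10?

9921

307  439  595  775
132  156  180
24  24
The third differences are constant (24).
180 + 24 = 204;  775 + 204 = 979;  2506 + 979 = 3485
204 + 24 = 228;  979 + 228 = 1207;  3485 + 1207 = 4692
228 + 24 = 252;  1207 + 252 = 1459;  4692 + 1459 = 6151
252 + 24 = 276;  1459 + 276 = 1735;  6151 + 1735 = 7886
276 + 24 = 300;  1735 + 300 = 2035;  7886 + 2035 = 9921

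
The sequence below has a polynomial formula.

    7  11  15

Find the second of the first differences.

4

D1: 4, 4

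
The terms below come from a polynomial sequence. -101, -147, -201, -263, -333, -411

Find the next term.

-497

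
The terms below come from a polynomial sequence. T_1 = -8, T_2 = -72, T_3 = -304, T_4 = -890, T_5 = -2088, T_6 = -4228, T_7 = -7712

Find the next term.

-13014

-64, -232, -586, -1198, -2140, -3484
-168, -354, -612, -942, -1344
-186, -258, -330, -402
-72, -72, -72
The fourth differences are constant (-72).
-402 − 72 = -474;  -1344 − 474 = -1818;  -3484 − 1818 = -5302;  -7712 − 5302 = -13014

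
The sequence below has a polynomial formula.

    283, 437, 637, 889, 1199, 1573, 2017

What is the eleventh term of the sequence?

4613

First differences: 154  200  252  310  374  444
Second differences: 46  52  58  64  70
Third differences: 6  6  6  6
Constant third difference = 6, so extend:
70 + 6 = 76;  444 + 76 = 520;  2017 + 520 = 2537
76 + 6 = 82;  520 + 82 = 602;  2537 + 602 = 3139
82 + 6 = 88;  602 + 88 = 690;  3139 + 690 = 3829
88 + 6 = 94;  690 + 94 = 784;  3829 + 784 = 4613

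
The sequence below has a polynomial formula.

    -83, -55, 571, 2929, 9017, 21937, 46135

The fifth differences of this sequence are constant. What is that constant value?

D1: 28, 626, 2358, 6088, 12920, 24198
D2: 598, 1732, 3730, 6832, 11278
D3: 1134, 1998, 3102, 4446
D4: 864, 1104, 1344
D5: 240, 240

240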